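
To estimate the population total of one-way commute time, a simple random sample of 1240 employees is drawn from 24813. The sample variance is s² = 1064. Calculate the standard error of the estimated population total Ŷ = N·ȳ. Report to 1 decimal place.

22403.0

Var(Ŷ) = N²·Var(ȳ) = N²·(1 − n/N)·s²/n.
f = 1240/24813 = 0.04997380; Var(ȳ) = 0.95002620·1064/1240 = 0.81518377.
Var(Ŷ) = 24813² · 0.81518377 = 5.0189639 × 10^8.
SE(Ŷ) = √(5.0189639 × 10^8) = 22403.0.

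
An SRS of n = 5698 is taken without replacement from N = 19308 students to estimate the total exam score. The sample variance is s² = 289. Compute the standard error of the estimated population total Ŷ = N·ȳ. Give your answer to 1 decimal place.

3650.8

Var(Ŷ) = N²·Var(ȳ) = N²·(1 − n/N)·s²/n.
f = 5698/19308 = 0.29511083; Var(ȳ) = 0.70488917·289/5698 = 0.035751662.
Var(Ŷ) = 19308² · 0.035751662 = 1.3328179 × 10^7.
SE(Ŷ) = √(1.3328179 × 10^7) = 3650.8.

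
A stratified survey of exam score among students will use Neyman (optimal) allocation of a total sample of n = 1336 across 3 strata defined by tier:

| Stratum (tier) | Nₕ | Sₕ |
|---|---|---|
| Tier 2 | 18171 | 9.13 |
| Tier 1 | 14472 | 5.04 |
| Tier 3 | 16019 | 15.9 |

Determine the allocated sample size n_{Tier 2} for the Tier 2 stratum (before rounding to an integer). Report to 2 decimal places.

Neyman allocation: nₕ = n·NₕSₕ / Σⱼ NⱼSⱼ.
Σ NⱼSⱼ = 18171·9.13 + 14472·5.04 + 16019·15.9 = 493542.21.
n_{Tier 2} = 1336·18171·9.13 / 493542.21 = 449.09.

449.09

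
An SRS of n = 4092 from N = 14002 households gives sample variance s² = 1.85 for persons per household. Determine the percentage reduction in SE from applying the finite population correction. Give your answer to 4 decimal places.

f = n/N = 4092/14002 = 0.29224397.
SE_no-fpc = √(s²/n) = 0.021262682; SE_fpc = √((1−f)s²/n) = 0.01788792.
Ratio = √(1−f) = 0.84128238. Reduction = 100·(1 − 0.84128238) = 15.8718%.

15.8718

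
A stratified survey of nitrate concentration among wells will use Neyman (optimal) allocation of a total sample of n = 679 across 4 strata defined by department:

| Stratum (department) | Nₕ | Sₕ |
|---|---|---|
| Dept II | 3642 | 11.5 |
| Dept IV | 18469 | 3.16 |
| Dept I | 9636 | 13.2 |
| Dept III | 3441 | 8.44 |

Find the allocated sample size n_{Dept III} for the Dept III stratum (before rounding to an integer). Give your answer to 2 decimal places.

Neyman allocation: nₕ = n·NₕSₕ / Σⱼ NⱼSⱼ.
Σ NⱼSⱼ = 3642·11.5 + 18469·3.16 + 9636·13.2 + 3441·8.44 = 256482.28.
n_{Dept III} = 679·3441·8.44 / 256482.28 = 76.88.

76.88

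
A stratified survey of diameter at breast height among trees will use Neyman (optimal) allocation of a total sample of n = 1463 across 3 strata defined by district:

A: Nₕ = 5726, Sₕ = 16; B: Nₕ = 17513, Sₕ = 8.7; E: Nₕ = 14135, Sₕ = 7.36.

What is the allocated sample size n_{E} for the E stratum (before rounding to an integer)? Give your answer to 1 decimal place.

437.3

Neyman allocation: nₕ = n·NₕSₕ / Σⱼ NⱼSⱼ.
Σ NⱼSⱼ = 5726·16 + 17513·8.7 + 14135·7.36 = 348012.7.
n_{E} = 1463·14135·7.36 / 348012.7 = 437.3.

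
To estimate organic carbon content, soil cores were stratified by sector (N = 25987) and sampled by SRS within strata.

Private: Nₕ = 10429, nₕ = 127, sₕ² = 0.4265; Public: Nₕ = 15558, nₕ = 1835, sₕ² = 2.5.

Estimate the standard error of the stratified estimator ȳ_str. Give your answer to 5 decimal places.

Var(ȳ_str) = Σₕ Wₕ²(1 − fₕ)sₕ²/nₕ with Wₕ = Nₕ/N, N = 25987.
Private: Wₕ = 0.40131604; term = 0.40131604²·(1 − 0.01217758)·0.4265/127 = 5.3427793 × 10^-4.
Public: Wₕ = 0.59868396; term = 0.59868396²·(1 − 0.11794575)·2.5/1835 = 4.3071944 × 10^-4.
Sum = 9.6499737 × 10^-4.
SE = √(9.6499737 × 10^-4) = 0.03106.

0.03106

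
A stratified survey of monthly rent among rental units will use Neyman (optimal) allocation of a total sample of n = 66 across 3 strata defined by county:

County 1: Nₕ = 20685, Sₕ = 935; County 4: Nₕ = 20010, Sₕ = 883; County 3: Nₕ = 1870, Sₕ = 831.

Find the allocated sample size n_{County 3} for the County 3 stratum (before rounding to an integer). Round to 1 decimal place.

2.7

Neyman allocation: nₕ = n·NₕSₕ / Σⱼ NⱼSⱼ.
Σ NⱼSⱼ = 20685·935 + 20010·883 + 1870·831 = 3.8563275 × 10^7.
n_{County 3} = 66·1870·831 / (3.8563275 × 10^7) = 2.7.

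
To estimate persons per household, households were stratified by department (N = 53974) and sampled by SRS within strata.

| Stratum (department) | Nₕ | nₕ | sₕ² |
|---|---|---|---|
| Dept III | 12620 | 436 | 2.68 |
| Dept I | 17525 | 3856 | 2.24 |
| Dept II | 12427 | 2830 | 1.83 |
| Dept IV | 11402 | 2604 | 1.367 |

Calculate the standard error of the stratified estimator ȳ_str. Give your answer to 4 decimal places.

0.0204

Var(ȳ_str) = Σₕ Wₕ²(1 − fₕ)sₕ²/nₕ with Wₕ = Nₕ/N, N = 53974.
Dept III: Wₕ = 0.23381628; term = 0.23381628²·(1 − 0.03454834)·2.68/436 = 3.2443548 × 10^-4.
Dept I: Wₕ = 0.32469337; term = 0.32469337²·(1 − 0.22002853)·2.24/3856 = 4.7767945 × 10^-5.
Dept II: Wₕ = 0.23024049; term = 0.23024049²·(1 − 0.22772994)·1.83/2830 = 2.6472639 × 10^-5.
Dept IV: Wₕ = 0.21124986; term = 0.21124986²·(1 − 0.22838099)·1.367/2604 = 1.8076874 × 10^-5.
Sum = 4.1675294 × 10^-4.
SE = √(4.1675294 × 10^-4) = 0.0204.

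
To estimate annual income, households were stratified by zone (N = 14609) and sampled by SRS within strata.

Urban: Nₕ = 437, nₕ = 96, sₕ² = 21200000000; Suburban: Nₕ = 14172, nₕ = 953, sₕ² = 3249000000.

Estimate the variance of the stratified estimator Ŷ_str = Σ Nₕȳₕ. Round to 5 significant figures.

Var(Ŷ_str) = Σₕ Nₕ²(1 − fₕ)sₕ²/nₕ.
Urban: 437²·(1 − 96/437)·21200000000/96 = 3.2907921 × 10^13.
Suburban: 14172²·(1 − 953/14172)·3249000000/953 = 6.3868477 × 10^14.
Sum = 6.7159269 × 10^14.

6.7159 × 10^14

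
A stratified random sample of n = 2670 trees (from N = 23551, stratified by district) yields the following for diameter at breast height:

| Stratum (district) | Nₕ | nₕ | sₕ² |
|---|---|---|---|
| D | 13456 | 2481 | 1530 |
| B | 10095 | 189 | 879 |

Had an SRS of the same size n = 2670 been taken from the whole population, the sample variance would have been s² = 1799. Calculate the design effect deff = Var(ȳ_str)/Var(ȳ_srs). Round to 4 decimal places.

Var(ȳ_str) = Σ Wₕ²(1−fₕ)sₕ²/nₕ with Wₕ = Nₕ/23551:
  D: (13456/23551)²·(1−2481/13456)·1530/2481 = 0.16419747
  B: (10095/23551)²·(1−189/10095)·879/189 = 0.8385192
  → Var(ȳ_str) = 1.0027167.
Var(ȳ_srs) = (1 − 2670/23551)·1799/2670 = 0.59739536.
deff = 1.0027167 / 0.59739536 = 1.6785.

1.6785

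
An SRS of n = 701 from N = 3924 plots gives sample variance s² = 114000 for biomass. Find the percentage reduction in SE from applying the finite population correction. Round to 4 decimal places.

9.3713

f = n/N = 701/3924 = 0.17864424.
SE_no-fpc = √(s²/n) = 12.752444; SE_fpc = √((1−f)s²/n) = 11.557371.
Ratio = √(1−f) = 0.90628680. Reduction = 100·(1 − 0.90628680) = 9.3713%.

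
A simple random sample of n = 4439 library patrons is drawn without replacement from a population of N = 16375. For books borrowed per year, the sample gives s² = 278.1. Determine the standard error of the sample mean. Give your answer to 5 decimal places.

0.21370

Under SRS without replacement, Var(ȳ) = (1 − f)·s²/n with f = n/N = 4439/16375 = 0.27108397.
Var(ȳ) = (1 − 0.27108397)·278.1/4439 = 0.72891603·0.062649245 = 0.045666039.
SE(ȳ) = √(0.045666039) = 0.21370.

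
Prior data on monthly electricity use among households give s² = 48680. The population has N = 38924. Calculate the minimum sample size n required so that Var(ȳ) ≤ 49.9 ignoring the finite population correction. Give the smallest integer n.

976

Without fpc, n₀ = s²/D = 48680/49.9 = 975.5511.
Rounding up, n = 976.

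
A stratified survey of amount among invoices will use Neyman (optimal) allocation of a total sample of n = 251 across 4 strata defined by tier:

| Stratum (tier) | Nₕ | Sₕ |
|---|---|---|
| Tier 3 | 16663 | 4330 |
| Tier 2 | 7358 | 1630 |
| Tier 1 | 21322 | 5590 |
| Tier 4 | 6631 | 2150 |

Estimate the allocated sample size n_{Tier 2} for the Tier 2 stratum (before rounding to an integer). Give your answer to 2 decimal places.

13.84

Neyman allocation: nₕ = n·NₕSₕ / Σⱼ NⱼSⱼ.
Σ NⱼSⱼ = 16663·4330 + 7358·1630 + 21322·5590 + 6631·2150 = 2.1759096 × 10^8.
n_{Tier 2} = 251·7358·1630 / (2.1759096 × 10^8) = 13.84.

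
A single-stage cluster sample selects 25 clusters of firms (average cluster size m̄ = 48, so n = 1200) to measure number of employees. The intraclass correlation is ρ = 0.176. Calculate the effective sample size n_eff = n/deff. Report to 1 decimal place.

deff = 1 + (48 − 1)·0.176 = 1 + 8.272 = 9.272.
n_eff = 1200 / 9.272 = 129.4.

129.4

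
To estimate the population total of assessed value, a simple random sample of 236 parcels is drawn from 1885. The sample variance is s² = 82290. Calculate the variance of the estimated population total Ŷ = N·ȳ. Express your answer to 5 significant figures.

Var(Ŷ) = N²·Var(ȳ) = N²·(1 − n/N)·s²/n.
f = 236/1885 = 0.12519894; Var(ȳ) = 0.87480106·82290/236 = 305.03127.
Var(Ŷ) = 1885² · 305.03127 = 1.0838447 × 10^9.

1.0838 × 10^9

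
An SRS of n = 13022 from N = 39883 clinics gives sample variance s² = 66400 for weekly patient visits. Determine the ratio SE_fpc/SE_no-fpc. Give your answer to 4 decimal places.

0.8207

f = n/N = 13022/39883 = 0.32650503.
SE_no-fpc = √(s²/n) = 2.2581105; SE_fpc = √((1−f)s²/n) = 1.8531577.
Ratio = √(1−f) = 0.82066739.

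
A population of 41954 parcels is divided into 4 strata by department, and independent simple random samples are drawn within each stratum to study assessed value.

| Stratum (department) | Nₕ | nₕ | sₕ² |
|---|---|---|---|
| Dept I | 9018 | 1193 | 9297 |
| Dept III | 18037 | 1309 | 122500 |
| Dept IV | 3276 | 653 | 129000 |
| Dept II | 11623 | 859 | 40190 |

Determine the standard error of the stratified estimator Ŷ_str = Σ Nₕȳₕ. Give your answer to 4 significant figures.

190600

Var(Ŷ_str) = Σₕ Nₕ²(1 − fₕ)sₕ²/nₕ.
Dept I: 9018²·(1 − 1193/9018)·9297/1193 = 5.4991677 × 10^8.
Dept III: 18037²·(1 − 1309/18037)·122500/1309 = 2.8236104 × 10^10.
Dept IV: 3276²·(1 − 653/3276)·129000/653 = 1.6975349 × 10^9.
Dept II: 11623²·(1 − 859/11623)·40190/859 = 5.8535155 × 10^9.
Sum = 3.6337071 × 10^10.
SE = √(3.6337071 × 10^10) = 190600.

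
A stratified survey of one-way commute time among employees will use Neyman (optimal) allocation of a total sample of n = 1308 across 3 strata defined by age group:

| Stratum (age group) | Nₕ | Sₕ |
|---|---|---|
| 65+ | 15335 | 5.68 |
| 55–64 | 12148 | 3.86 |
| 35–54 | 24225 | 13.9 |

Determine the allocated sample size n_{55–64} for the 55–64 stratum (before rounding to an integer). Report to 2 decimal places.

Neyman allocation: nₕ = n·NₕSₕ / Σⱼ NⱼSⱼ.
Σ NⱼSⱼ = 15335·5.68 + 12148·3.86 + 24225·13.9 = 470721.58.
n_{55–64} = 1308·12148·3.86 / 470721.58 = 130.30.

130.30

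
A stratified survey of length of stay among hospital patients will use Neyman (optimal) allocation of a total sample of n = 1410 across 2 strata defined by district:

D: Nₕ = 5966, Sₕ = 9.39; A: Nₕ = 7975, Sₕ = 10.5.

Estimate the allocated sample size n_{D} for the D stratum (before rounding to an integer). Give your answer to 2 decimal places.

Neyman allocation: nₕ = n·NₕSₕ / Σⱼ NⱼSⱼ.
Σ NⱼSⱼ = 5966·9.39 + 7975·10.5 = 139758.24.
n_{D} = 1410·5966·9.39 / 139758.24 = 565.18.

565.18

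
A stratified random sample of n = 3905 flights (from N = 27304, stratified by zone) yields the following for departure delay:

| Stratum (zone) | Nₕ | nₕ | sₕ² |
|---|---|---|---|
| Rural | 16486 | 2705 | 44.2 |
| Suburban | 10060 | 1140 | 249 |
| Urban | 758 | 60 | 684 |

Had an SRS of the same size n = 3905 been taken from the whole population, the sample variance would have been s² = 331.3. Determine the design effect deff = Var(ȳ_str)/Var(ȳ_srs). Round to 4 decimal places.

0.5414

Var(ȳ_str) = Σ Wₕ²(1−fₕ)sₕ²/nₕ with Wₕ = Nₕ/27304:
  Rural: (16486/27304)²·(1−2705/16486)·44.2/2705 = 0.0049796461
  Suburban: (10060/27304)²·(1−1140/10060)·249/1140 = 0.026290859
  Urban: (758/27304)²·(1−60/758)·684/60 = 0.0080905292
  → Var(ȳ_str) = 0.039361034.
Var(ȳ_srs) = (1 − 3905/27304)·331.3/3905 = 0.072706195.
deff = 0.039361034 / 0.072706195 = 0.5414.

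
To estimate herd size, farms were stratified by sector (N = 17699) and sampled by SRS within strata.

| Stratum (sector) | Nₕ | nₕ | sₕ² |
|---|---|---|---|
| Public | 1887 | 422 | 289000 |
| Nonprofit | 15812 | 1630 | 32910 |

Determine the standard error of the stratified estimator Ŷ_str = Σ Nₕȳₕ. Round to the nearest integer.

80130

Var(Ŷ_str) = Σₕ Nₕ²(1 − fₕ)sₕ²/nₕ.
Public: 1887²·(1 − 422/1887)·289000/422 = 1.8931931 × 10^9.
Nonprofit: 15812²·(1 − 1630/15812)·32910/1630 = 4.5275637 × 10^9.
Sum = 6.4207568 × 10^9.
SE = √(6.4207568 × 10^9) = 80130.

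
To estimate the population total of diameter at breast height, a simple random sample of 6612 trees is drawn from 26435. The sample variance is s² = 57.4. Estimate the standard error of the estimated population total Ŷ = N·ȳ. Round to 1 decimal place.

Var(Ŷ) = N²·Var(ȳ) = N²·(1 − n/N)·s²/n.
f = 6612/26435 = 0.25012294; Var(ȳ) = 0.74987706·57.4/6612 = 0.006509822.
Var(Ŷ) = 26435² · 0.006509822 = 4.5491237 × 10^6.
SE(Ŷ) = √(4.5491237 × 10^6) = 2132.9.

2132.9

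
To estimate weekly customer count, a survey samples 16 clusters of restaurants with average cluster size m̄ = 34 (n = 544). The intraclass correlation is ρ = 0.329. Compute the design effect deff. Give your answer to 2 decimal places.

deff = 1 + (34 − 1)·0.329 = 1 + 10.857 = 11.857.

11.86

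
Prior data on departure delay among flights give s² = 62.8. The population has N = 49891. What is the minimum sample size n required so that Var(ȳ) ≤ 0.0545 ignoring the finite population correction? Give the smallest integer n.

Without fpc, n₀ = s²/D = 62.8/0.0545 = 1152.2936.
Rounding up, n = 1153.

1153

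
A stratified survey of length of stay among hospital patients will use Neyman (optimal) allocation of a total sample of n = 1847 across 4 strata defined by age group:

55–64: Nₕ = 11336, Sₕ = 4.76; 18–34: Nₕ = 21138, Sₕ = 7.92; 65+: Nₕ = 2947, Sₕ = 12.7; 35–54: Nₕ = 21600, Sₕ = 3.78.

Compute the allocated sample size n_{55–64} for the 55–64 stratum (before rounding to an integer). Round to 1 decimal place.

Neyman allocation: nₕ = n·NₕSₕ / Σⱼ NⱼSⱼ.
Σ NⱼSⱼ = 11336·4.76 + 21138·7.92 + 2947·12.7 + 21600·3.78 = 340447.22.
n_{55–64} = 1847·11336·4.76 / 340447.22 = 292.7.

292.7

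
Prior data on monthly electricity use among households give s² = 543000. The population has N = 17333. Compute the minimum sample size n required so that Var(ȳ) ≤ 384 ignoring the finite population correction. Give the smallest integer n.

Without fpc, n₀ = s²/D = 543000/384 = 1414.0625.
Rounding up, n = 1415.

1415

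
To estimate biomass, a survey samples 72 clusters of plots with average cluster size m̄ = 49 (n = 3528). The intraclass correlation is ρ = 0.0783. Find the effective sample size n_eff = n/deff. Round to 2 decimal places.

deff = 1 + (49 − 1)·0.0783 = 1 + 3.7584 = 4.7584.
n_eff = 3528 / 4.7584 = 741.43.

741.43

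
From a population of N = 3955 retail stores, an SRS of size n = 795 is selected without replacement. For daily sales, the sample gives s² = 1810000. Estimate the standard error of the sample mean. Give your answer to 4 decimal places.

Under SRS without replacement, Var(ȳ) = (1 − f)·s²/n with f = n/N = 795/3955 = 0.20101138.
Var(ȳ) = (1 − 0.20101138)·1810000/795 = 0.79898862·2276.7296 = 1819.081.
SE(ȳ) = √(1819.081) = 42.6507.

42.6507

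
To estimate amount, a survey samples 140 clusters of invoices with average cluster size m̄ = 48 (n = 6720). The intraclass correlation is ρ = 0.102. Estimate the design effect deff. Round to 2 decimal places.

5.79

deff = 1 + (48 − 1)·0.102 = 1 + 4.794 = 5.794.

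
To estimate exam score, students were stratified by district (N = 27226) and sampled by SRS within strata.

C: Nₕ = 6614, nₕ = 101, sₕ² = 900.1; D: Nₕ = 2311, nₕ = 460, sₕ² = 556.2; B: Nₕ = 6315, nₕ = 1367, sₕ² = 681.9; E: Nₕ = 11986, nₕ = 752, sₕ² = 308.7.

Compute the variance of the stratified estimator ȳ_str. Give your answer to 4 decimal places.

0.6205

Var(ȳ_str) = Σₕ Wₕ²(1 − fₕ)sₕ²/nₕ with Wₕ = Nₕ/N, N = 27226.
C: Wₕ = 0.24292955; term = 0.24292955²·(1 − 0.01527064)·900.1/101 = 0.51790127.
D: Wₕ = 0.08488210; term = 0.08488210²·(1 − 0.19904803)·556.2/460 = 0.0069776927.
B: Wₕ = 0.23194740; term = 0.23194740²·(1 − 0.21646873)·681.9/1367 = 0.021027495.
E: Wₕ = 0.44024095; term = 0.44024095²·(1 − 0.06273986)·308.7/752 = 0.074569255.
Sum = 0.62047571.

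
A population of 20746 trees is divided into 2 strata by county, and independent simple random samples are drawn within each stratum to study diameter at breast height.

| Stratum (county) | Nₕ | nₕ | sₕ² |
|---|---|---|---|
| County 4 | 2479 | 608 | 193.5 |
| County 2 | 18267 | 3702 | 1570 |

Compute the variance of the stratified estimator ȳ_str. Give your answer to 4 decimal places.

0.2656

Var(ȳ_str) = Σₕ Wₕ²(1 − fₕ)sₕ²/nₕ with Wₕ = Nₕ/N, N = 20746.
County 4: Wₕ = 0.11949291; term = 0.11949291²·(1 − 0.24526019)·193.5/608 = 0.0034297223.
County 2: Wₕ = 0.88050709; term = 0.88050709²·(1 − 0.20266054)·1570/3702 = 0.26216349.
Sum = 0.26559321.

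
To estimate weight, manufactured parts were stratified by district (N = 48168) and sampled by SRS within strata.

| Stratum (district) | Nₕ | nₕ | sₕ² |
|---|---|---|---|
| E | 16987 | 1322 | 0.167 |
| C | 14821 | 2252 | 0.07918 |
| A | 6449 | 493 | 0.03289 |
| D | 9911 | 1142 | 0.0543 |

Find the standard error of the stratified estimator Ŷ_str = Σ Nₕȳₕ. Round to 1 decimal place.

216.5

Var(Ŷ_str) = Σₕ Nₕ²(1 − fₕ)sₕ²/nₕ.
E: 16987²·(1 − 1322/16987)·0.167/1322 = 33614.922.
C: 14821²·(1 − 2252/14821)·0.07918/2252 = 6549.7594.
A: 6449²·(1 − 493/6449)·0.03289/493 = 2562.5009.
D: 9911²·(1 − 1142/9911)·0.0543/1142 = 4132.3897.
Sum = 46859.572.
SE = √(46859.572) = 216.5.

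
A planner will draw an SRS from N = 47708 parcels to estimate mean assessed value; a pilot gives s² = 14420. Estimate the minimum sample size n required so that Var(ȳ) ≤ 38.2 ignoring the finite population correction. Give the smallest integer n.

Without fpc, n₀ = s²/D = 14420/38.2 = 377.4869.
Rounding up, n = 378.

378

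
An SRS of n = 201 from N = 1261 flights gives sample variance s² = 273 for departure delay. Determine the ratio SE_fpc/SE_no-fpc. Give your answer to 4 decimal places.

f = n/N = 201/1261 = 0.15939730.
SE_no-fpc = √(s²/n) = 1.1654222; SE_fpc = √((1−f)s²/n) = 1.0685102.
Ratio = √(1−f) = 0.91684388.

0.9168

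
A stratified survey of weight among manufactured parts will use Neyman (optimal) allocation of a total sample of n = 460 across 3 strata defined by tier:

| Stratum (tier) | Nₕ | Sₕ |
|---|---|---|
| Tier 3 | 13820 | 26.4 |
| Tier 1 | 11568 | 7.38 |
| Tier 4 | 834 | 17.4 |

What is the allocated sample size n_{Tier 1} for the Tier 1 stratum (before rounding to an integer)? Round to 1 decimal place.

84.5

Neyman allocation: nₕ = n·NₕSₕ / Σⱼ NⱼSⱼ.
Σ NⱼSⱼ = 13820·26.4 + 11568·7.38 + 834·17.4 = 464731.44.
n_{Tier 1} = 460·11568·7.38 / 464731.44 = 84.5.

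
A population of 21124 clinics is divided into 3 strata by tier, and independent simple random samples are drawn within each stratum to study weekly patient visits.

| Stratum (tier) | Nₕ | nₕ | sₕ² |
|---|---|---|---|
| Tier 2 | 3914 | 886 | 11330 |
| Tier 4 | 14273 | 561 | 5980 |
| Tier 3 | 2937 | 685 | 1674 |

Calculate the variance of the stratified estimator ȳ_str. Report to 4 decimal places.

5.0511

Var(ȳ_str) = Σₕ Wₕ²(1 − fₕ)sₕ²/nₕ with Wₕ = Nₕ/N, N = 21124.
Tier 2: Wₕ = 0.18528688; term = 0.18528688²·(1 − 0.22636689)·11330/886 = 0.33964135.
Tier 4: Wₕ = 0.67567696; term = 0.67567696²·(1 − 0.03930498)·5980/561 = 4.6752203.
Tier 3: Wₕ = 0.13903617; term = 0.13903617²·(1 − 0.23323119)·1674/685 = 0.03622304.
Sum = 5.0510847.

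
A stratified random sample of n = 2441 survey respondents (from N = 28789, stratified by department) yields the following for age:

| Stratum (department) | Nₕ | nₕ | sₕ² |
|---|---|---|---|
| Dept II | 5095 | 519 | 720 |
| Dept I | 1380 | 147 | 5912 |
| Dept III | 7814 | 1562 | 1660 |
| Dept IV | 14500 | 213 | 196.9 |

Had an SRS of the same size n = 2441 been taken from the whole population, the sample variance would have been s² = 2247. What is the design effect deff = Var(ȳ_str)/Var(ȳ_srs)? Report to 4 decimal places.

Var(ȳ_str) = Σ Wₕ²(1−fₕ)sₕ²/nₕ with Wₕ = Nₕ/28789:
  Dept II: (5095/28789)²·(1−519/5095)·720/519 = 0.039024935
  Dept I: (1380/28789)²·(1−147/1380)·5912/147 = 0.082566922
  Dept III: (7814/28789)²·(1−1562/7814)·1660/1562 = 0.062642095
  Dept IV: (14500/28789)²·(1−213/14500)·196.9/213 = 0.23105853
  → Var(ȳ_str) = 0.41529248.
Var(ȳ_srs) = (1 − 2441/28789)·2247/2441 = 0.84247373.
deff = 0.41529248 / 0.84247373 = 0.4929.

0.4929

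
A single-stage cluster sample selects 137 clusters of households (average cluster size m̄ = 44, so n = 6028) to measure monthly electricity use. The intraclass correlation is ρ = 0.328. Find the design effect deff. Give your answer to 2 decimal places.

deff = 1 + (44 − 1)·0.328 = 1 + 14.104 = 15.104.

15.10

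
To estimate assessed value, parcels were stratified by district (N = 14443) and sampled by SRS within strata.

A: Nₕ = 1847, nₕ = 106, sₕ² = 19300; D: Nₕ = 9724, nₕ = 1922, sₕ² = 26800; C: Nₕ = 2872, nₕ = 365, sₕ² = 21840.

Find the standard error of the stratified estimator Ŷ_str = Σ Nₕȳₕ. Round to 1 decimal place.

Var(Ŷ_str) = Σₕ Nₕ²(1 − fₕ)sₕ²/nₕ.
A: 1847²·(1 − 106/1847)·19300/106 = 5.854868 × 10^8.
D: 9724²·(1 − 1922/9724)·26800/1922 = 1.05787 × 10^9.
C: 2872²·(1 − 365/2872)·21840/365 = 4.3082266 × 10^8.
Sum = 2.0741795 × 10^9.
SE = √(2.0741795 × 10^9) = 45543.2.

45543.2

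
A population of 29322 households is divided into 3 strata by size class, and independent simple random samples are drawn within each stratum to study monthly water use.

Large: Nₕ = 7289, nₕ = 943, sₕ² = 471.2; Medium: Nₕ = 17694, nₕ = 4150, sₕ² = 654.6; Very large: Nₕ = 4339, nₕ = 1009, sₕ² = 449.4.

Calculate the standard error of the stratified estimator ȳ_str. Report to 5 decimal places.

0.27988

Var(ȳ_str) = Σₕ Wₕ²(1 − fₕ)sₕ²/nₕ with Wₕ = Nₕ/N, N = 29322.
Large: Wₕ = 0.24858468; term = 0.24858468²·(1 − 0.12937303)·471.2/943 = 0.026882795.
Medium: Wₕ = 0.60343769; term = 0.60343769²·(1 − 0.23454278)·654.6/4150 = 0.04396567.
Very large: Wₕ = 0.14797763; term = 0.14797763²·(1 − 0.23254206)·449.4/1009 = 0.0074849449.
Sum = 0.07833341.
SE = √(0.07833341) = 0.27988.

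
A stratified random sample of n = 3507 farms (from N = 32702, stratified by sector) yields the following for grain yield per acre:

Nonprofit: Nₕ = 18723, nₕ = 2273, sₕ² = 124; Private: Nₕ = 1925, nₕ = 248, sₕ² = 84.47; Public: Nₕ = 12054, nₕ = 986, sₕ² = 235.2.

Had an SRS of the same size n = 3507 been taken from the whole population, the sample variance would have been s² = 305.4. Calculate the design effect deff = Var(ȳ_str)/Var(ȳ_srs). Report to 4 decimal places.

0.5981

Var(ȳ_str) = Σ Wₕ²(1−fₕ)sₕ²/nₕ with Wₕ = Nₕ/32702:
  Nonprofit: (18723/32702)²·(1−2273/18723)·124/2273 = 0.015711403
  Private: (1925/32702)²·(1−248/1925)·84.47/248 = 0.0010281725
  Public: (12054/32702)²·(1−986/12054)·235.2/986 = 0.029758574
  → Var(ȳ_str) = 0.04649815.
Var(ȳ_srs) = (1 − 3507/32702)·305.4/3507 = 0.077744099.
deff = 0.04649815 / 0.077744099 = 0.5981.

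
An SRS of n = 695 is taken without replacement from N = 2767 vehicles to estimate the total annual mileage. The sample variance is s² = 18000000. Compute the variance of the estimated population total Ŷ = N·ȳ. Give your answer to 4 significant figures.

Var(Ŷ) = N²·Var(ȳ) = N²·(1 − n/N)·s²/n.
f = 695/2767 = 0.25117456; Var(ȳ) = 0.74882544·18000000/695 = 19394.04.
Var(Ŷ) = 2767² · 19394.04 = 1.4848638 × 10^11.

1.485 × 10^11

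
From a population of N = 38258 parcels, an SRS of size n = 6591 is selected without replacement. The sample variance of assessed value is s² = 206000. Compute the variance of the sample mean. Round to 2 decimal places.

Under SRS without replacement, Var(ȳ) = (1 − f)·s²/n with f = n/N = 6591/38258 = 0.17227769.
Var(ȳ) = (1 − 0.17227769)·206000/6591 = 0.82772231·31.254741 = 25.870247.

25.87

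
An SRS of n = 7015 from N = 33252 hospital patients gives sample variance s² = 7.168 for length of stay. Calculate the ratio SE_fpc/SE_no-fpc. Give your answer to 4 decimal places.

f = n/N = 7015/33252 = 0.21096475.
SE_no-fpc = √(s²/n) = 0.031965769; SE_fpc = √((1−f)s²/n) = 0.028394444.
Ratio = √(1−f) = 0.88827656.

0.8883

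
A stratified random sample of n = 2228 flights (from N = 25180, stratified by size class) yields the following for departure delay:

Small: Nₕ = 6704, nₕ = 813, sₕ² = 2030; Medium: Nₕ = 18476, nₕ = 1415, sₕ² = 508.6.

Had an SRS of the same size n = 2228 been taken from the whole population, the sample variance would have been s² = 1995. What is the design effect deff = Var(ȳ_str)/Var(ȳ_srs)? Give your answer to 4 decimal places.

0.4095

Var(ȳ_str) = Σ Wₕ²(1−fₕ)sₕ²/nₕ with Wₕ = Nₕ/25180:
  Small: (6704/25180)²·(1−813/6704)·2030/813 = 0.15553104
  Medium: (18476/25180)²·(1−1415/18476)·508.6/1415 = 0.1786985
  → Var(ȳ_str) = 0.33422954.
Var(ȳ_srs) = (1 − 2228/25180)·1995/2228 = 0.81619236.
deff = 0.33422954 / 0.81619236 = 0.4095.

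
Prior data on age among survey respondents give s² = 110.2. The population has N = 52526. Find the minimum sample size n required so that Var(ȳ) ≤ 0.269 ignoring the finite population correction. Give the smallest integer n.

410

Without fpc, n₀ = s²/D = 110.2/0.269 = 409.6654.
Rounding up, n = 410.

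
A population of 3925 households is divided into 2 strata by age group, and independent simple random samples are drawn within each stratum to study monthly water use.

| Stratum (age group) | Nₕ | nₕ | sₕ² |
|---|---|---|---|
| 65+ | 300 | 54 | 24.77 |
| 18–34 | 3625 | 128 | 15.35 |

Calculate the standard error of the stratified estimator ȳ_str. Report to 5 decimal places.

0.31761

Var(ȳ_str) = Σₕ Wₕ²(1 − fₕ)sₕ²/nₕ with Wₕ = Nₕ/N, N = 3925.
65+: Wₕ = 0.07643312; term = 0.07643312²·(1 − 0.18000000)·24.77/54 = 0.0021974008.
18–34: Wₕ = 0.92356688; term = 0.92356688²·(1 − 0.03531034)·15.35/128 = 0.098678544.
Sum = 0.10087594.
SE = √(0.10087594) = 0.31761.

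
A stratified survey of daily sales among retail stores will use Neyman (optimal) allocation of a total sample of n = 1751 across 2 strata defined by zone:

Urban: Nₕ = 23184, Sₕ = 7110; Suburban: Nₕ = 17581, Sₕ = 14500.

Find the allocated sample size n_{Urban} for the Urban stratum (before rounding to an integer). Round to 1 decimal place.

Neyman allocation: nₕ = n·NₕSₕ / Σⱼ NⱼSⱼ.
Σ NⱼSⱼ = 23184·7110 + 17581·14500 = 4.1976274 × 10^8.
n_{Urban} = 1751·23184·7110 / (4.1976274 × 10^8) = 687.6.

687.6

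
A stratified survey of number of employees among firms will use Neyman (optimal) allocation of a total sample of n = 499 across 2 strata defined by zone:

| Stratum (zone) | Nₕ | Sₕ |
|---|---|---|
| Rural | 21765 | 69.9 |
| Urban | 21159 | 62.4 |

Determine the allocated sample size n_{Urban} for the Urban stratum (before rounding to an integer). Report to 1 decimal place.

231.8

Neyman allocation: nₕ = n·NₕSₕ / Σⱼ NⱼSⱼ.
Σ NⱼSⱼ = 21765·69.9 + 21159·62.4 = 2.8416951 × 10^6.
n_{Urban} = 499·21159·62.4 / (2.8416951 × 10^6) = 231.8.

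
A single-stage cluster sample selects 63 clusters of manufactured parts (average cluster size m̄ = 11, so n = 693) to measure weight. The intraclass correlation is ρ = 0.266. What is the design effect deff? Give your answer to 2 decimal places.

3.66

deff = 1 + (11 − 1)·0.266 = 1 + 2.66 = 3.66.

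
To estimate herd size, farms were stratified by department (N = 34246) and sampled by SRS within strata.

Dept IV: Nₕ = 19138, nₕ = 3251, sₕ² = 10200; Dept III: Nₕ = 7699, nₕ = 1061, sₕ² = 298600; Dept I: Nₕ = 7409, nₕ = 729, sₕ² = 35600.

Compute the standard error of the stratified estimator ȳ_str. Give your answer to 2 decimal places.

3.89

Var(ȳ_str) = Σₕ Wₕ²(1 − fₕ)sₕ²/nₕ with Wₕ = Nₕ/N, N = 34246.
Dept IV: Wₕ = 0.55883899; term = 0.55883899²·(1 − 0.16987146)·10200/3251 = 0.81339583.
Dept III: Wₕ = 0.22481458; term = 0.22481458²·(1 − 0.13781011)·298600/1061 = 12.263835.
Dept I: Wₕ = 0.21634643; term = 0.21634643²·(1 − 0.09839385)·35600/729 = 2.0608141.
Sum = 15.138045.
SE = √(15.138045) = 3.89.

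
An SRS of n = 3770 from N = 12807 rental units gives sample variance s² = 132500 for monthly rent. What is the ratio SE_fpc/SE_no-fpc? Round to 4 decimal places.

f = n/N = 3770/12807 = 0.29437027.
SE_no-fpc = √(s²/n) = 5.9283968; SE_fpc = √((1−f)s²/n) = 4.9799582.
Ratio = √(1−f) = 0.84001770.

0.8400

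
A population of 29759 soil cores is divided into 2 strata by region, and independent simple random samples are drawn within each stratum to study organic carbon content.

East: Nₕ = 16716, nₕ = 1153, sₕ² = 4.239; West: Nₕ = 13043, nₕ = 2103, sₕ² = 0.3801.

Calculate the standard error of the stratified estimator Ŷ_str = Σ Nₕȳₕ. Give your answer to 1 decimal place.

991.1

Var(Ŷ_str) = Σₕ Nₕ²(1 − fₕ)sₕ²/nₕ.
East: 16716²·(1 − 1153/16716)·4.239/1153 = 956444.53.
West: 13043²·(1 − 2103/13043)·0.3801/2103 = 25790.123.
Sum = 982234.65.
SE = √(982234.65) = 991.1.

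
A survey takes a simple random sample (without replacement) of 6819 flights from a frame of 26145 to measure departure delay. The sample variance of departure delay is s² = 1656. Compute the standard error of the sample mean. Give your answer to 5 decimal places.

Under SRS without replacement, Var(ȳ) = (1 − f)·s²/n with f = n/N = 6819/26145 = 0.26081469.
Var(ȳ) = (1 − 0.26081469)·1656/6819 = 0.73918531·0.24285086 = 0.17951179.
SE(ȳ) = √(0.17951179) = 0.42369.

0.42369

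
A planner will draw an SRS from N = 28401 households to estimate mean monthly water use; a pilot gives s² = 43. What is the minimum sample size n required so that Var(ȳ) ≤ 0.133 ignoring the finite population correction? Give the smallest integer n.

Without fpc, n₀ = s²/D = 43/0.133 = 323.3083.
Rounding up, n = 324.

324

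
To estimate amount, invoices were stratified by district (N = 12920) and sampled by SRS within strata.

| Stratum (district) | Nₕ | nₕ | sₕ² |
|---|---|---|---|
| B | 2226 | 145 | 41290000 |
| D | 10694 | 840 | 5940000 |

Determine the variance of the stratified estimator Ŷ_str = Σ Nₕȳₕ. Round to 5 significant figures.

Var(Ŷ_str) = Σₕ Nₕ²(1 − fₕ)sₕ²/nₕ.
B: 2226²·(1 − 145/2226)·41290000/145 = 1.3190891 × 10^12.
D: 10694²·(1 − 840/10694)·5940000/840 = 7.4517778 × 10^11.
Sum = 2.0642669 × 10^12.

2.0643 × 10^12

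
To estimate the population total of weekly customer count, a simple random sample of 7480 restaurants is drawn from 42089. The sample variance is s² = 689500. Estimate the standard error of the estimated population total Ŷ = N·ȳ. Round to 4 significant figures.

366400

Var(Ŷ) = N²·Var(ȳ) = N²·(1 − n/N)·s²/n.
f = 7480/42089 = 0.17771864; Var(ȳ) = 0.82228136·689500/7480 = 75.797192.
Var(Ŷ) = 42089² · 75.797192 = 1.3427351 × 10^11.
SE(Ŷ) = √(1.3427351 × 10^11) = 366400.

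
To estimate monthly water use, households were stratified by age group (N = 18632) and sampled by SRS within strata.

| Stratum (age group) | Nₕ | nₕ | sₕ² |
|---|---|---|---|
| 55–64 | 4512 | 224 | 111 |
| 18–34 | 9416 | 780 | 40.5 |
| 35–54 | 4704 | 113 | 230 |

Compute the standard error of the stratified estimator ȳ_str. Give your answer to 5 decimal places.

Var(ȳ_str) = Σₕ Wₕ²(1 − fₕ)sₕ²/nₕ with Wₕ = Nₕ/N, N = 18632.
55–64: Wₕ = 0.24216402; term = 0.24216402²·(1 − 0.04964539)·111/224 = 0.027617215.
18–34: Wₕ = 0.50536711; term = 0.50536711²·(1 − 0.08283772)·40.5/780 = 0.012162436.
35–54: Wₕ = 0.25246887; term = 0.25246887²·(1 − 0.02402211)·230/113 = 0.1266208.
Sum = 0.16640045.
SE = √(0.16640045) = 0.40792.

0.40792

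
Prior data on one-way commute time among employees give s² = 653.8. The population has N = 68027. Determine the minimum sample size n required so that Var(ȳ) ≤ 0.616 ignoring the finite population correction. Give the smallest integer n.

1062

Without fpc, n₀ = s²/D = 653.8/0.616 = 1061.3636.
Rounding up, n = 1062.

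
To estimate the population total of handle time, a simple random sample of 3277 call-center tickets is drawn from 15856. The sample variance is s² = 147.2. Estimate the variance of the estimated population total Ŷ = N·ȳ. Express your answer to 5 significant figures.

Var(Ŷ) = N²·Var(ȳ) = N²·(1 − n/N)·s²/n.
f = 3277/15856 = 0.20667255; Var(ȳ) = 0.79332745·147.2/3277 = 0.035635581.
Var(Ŷ) = 15856² · 0.035635581 = 8.9592389 × 10^6.

8.9592 × 10^6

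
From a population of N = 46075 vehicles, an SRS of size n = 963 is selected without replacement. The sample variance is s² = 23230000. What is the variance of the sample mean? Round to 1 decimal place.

23618.4

Under SRS without replacement, Var(ȳ) = (1 − f)·s²/n with f = n/N = 963/46075 = 0.02090071.
Var(ȳ) = (1 − 0.02090071)·23230000/963 = 0.97909929·24122.534 = 23618.356.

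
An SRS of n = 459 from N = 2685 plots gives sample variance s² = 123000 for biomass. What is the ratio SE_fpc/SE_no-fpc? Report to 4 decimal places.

f = n/N = 459/2685 = 0.17094972.
SE_no-fpc = √(s²/n) = 16.369907; SE_fpc = √((1−f)s²/n) = 14.90516.
Ratio = √(1−f) = 0.91052198.

0.9105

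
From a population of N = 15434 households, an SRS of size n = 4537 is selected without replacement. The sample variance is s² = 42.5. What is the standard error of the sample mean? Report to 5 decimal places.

Under SRS without replacement, Var(ȳ) = (1 − f)·s²/n with f = n/N = 4537/15434 = 0.29396138.
Var(ȳ) = (1 − 0.29396138)·42.5/4537 = 0.70603862·0.0093674234 = 0.0066137627.
SE(ȳ) = √(0.0066137627) = 0.08133.

0.08133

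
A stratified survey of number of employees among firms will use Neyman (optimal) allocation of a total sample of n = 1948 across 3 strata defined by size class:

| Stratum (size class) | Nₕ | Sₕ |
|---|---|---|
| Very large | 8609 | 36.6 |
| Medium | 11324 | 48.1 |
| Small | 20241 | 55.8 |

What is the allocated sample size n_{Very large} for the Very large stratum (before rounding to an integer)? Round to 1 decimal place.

308.6

Neyman allocation: nₕ = n·NₕSₕ / Σⱼ NⱼSⱼ.
Σ NⱼSⱼ = 8609·36.6 + 11324·48.1 + 20241·55.8 = 1.9892216 × 10^6.
n_{Very large} = 1948·8609·36.6 / (1.9892216 × 10^6) = 308.6.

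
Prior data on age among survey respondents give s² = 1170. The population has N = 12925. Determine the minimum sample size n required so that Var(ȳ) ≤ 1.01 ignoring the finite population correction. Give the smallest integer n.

1159

Without fpc, n₀ = s²/D = 1170/1.01 = 1158.4158.
Rounding up, n = 1159.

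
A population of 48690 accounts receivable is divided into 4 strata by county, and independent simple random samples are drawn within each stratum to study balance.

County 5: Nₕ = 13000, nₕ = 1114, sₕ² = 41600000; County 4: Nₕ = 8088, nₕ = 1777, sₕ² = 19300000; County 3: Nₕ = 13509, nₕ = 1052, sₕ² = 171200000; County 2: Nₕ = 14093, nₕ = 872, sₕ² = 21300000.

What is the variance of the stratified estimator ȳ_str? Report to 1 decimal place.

16139.2

Var(ȳ_str) = Σₕ Wₕ²(1 − fₕ)sₕ²/nₕ with Wₕ = Nₕ/N, N = 48690.
County 5: Wₕ = 0.26699528; term = 0.26699528²·(1 − 0.08569231)·41600000/1114 = 2433.9277.
County 4: Wₕ = 0.16611214; term = 0.16611214²·(1 − 0.21970821)·19300000/1777 = 233.84584.
County 3: Wₕ = 0.27744917; term = 0.27744917²·(1 − 0.07787401)·171200000/1052 = 11551.68.
County 2: Wₕ = 0.28944342; term = 0.28944342²·(1 − 0.06187469)·21300000/872 = 1919.7794.
Sum = 16139.233.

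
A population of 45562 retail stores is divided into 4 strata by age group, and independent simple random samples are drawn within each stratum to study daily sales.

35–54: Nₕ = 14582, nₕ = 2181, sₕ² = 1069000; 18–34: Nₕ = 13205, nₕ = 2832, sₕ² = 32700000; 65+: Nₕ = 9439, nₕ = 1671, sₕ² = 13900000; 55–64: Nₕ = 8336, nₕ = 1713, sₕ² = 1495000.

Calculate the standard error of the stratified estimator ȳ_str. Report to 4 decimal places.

33.4904

Var(ȳ_str) = Σₕ Wₕ²(1 − fₕ)sₕ²/nₕ with Wₕ = Nₕ/N, N = 45562.
35–54: Wₕ = 0.32004741; term = 0.32004741²·(1 − 0.14956796)·1069000/2181 = 42.696304.
18–34: Wₕ = 0.28982485; term = 0.28982485²·(1 − 0.21446422)·32700000/2832 = 761.88904.
65+: Wₕ = 0.20716825; term = 0.20716825²·(1 − 0.17703147)·13900000/1671 = 293.81096.
55–64: Wₕ = 0.18295948; term = 0.18295948²·(1 − 0.20549424)·1495000/1713 = 23.210833.
Sum = 1121.6071.
SE = √(1121.6071) = 33.4904.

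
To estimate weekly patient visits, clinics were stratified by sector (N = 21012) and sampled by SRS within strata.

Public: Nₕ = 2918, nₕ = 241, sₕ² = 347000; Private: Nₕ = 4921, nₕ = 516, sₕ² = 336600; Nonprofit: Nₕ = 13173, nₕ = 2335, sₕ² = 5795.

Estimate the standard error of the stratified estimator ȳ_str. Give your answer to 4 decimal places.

Var(ȳ_str) = Σₕ Wₕ²(1 − fₕ)sₕ²/nₕ with Wₕ = Nₕ/N, N = 21012.
Public: Wₕ = 0.13887302; term = 0.13887302²·(1 − 0.08259082)·347000/241 = 25.474831.
Private: Wₕ = 0.23419951; term = 0.23419951²·(1 − 0.10485674)·336600/516 = 32.027932.
Nonprofit: Wₕ = 0.62692747; term = 0.62692747²·(1 − 0.17725651)·5795/2335 = 0.80253801.
Sum = 58.305301.
SE = √(58.305301) = 7.6358.

7.6358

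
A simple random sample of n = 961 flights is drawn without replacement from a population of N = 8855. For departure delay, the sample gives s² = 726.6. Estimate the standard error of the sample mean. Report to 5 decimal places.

0.82099

Under SRS without replacement, Var(ȳ) = (1 − f)·s²/n with f = n/N = 961/8855 = 0.10852626.
Var(ȳ) = (1 − 0.10852626)·726.6/961 = 0.89147374·0.75608741 = 0.67403207.
SE(ȳ) = √(0.67403207) = 0.82099.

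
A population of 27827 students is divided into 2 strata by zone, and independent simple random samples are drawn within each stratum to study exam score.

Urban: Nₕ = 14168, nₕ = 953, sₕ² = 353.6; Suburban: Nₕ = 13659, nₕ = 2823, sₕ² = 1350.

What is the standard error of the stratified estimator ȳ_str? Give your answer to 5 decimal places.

Var(ȳ_str) = Σₕ Wₕ²(1 − fₕ)sₕ²/nₕ with Wₕ = Nₕ/N, N = 27827.
Urban: Wₕ = 0.50914579; term = 0.50914579²·(1 − 0.06726426)·353.6/953 = 0.089714429.
Suburban: Wₕ = 0.49085421; term = 0.49085421²·(1 − 0.20667692)·1350/2823 = 0.091406697.
Sum = 0.18112113.
SE = √(0.18112113) = 0.42558.

0.42558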